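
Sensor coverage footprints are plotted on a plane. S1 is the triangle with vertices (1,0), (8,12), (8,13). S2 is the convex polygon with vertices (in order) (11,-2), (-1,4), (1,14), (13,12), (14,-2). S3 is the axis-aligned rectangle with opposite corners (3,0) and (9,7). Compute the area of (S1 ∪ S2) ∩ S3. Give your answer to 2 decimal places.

The region (S1 ∪ S2) ∩ S3 is the polygon with vertices (3,2), (3,7), (9,7), (9,0), (7,0).
By the shoelace formula its area is 38.00.

38.00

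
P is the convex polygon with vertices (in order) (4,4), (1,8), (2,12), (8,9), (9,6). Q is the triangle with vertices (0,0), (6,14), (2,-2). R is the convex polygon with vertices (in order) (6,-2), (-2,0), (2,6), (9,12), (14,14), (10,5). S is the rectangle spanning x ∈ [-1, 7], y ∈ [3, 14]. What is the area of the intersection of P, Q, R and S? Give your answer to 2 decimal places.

3.08

The intersection is the polygon with vertices (4.545,8.182), (3.625,4.5), (2.546,5.939), (2.903,6.774).
By the shoelace formula its area is 3.08.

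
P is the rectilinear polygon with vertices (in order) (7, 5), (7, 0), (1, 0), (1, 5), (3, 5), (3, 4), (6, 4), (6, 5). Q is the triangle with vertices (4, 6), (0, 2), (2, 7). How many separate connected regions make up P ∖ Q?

2

P ∖ Q splits into 2 disjoint pieces (area 25, area 0.05).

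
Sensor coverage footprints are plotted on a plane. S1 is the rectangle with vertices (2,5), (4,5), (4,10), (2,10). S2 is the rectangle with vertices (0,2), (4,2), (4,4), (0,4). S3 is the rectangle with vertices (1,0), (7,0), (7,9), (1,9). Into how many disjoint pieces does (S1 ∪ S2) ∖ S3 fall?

2

(S1 ∪ S2) ∖ S3 splits into 2 disjoint pieces (area 2, area 2).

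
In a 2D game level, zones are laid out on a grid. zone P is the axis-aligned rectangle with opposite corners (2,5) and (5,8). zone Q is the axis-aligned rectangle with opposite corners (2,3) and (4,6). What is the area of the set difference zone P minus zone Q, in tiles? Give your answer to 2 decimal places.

|zone P∩zone Q|: x∈[2,4], y∈[5,6] → 2·1 = 2.
|zone P| = 9.
|zone P ∖ zone Q| = |zone P| − |zone P∩zone Q| = 9 − 2 = 7.00.

7.00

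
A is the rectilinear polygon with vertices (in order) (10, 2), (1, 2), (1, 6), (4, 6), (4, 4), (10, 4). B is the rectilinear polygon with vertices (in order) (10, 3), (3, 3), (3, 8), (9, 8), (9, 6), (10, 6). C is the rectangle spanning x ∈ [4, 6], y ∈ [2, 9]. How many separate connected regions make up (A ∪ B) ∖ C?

2

(A ∪ B) ∖ C splits into 2 disjoint pieces (area 14, area 22).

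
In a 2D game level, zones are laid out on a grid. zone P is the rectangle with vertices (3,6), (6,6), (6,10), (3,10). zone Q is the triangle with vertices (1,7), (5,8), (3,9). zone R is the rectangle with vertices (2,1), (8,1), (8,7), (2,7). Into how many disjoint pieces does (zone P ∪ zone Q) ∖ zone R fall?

(zone P ∪ zone Q) ∖ zone R is a single connected region.

1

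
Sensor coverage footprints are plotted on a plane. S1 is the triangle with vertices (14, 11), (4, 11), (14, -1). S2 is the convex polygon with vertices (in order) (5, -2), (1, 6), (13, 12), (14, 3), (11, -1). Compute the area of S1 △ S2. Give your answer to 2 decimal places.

84.22

|S1| = 60, |S2| = 113.5, |S1∩S2| = 44.6395.
|S1 △ S2| = |S1| + |S2| − 2·|S1∩S2| = 60 + 113.5 − 89.279 = 84.22.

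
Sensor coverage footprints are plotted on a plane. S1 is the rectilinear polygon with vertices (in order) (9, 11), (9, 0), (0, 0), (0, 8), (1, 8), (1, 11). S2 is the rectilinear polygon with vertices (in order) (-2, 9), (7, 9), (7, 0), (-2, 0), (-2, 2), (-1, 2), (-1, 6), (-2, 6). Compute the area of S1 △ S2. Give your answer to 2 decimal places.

49.00

|S1| = 96, |S2| = 77, |S1∩S2| = 62.
|S1 △ S2| = |S1| + |S2| − 2·|S1∩S2| = 96 + 77 − 124 = 49.00.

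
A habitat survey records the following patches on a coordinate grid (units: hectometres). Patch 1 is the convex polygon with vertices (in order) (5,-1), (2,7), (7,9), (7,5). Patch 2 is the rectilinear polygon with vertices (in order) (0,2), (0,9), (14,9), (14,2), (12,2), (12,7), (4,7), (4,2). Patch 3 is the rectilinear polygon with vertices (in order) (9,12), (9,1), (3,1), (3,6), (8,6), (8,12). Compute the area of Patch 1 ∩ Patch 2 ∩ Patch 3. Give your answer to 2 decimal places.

2.98

The intersection is the polygon with vertices (4,2), (3.875,2), (3,4.333), (3,6), (4,6).
By the shoelace formula its area is 2.98.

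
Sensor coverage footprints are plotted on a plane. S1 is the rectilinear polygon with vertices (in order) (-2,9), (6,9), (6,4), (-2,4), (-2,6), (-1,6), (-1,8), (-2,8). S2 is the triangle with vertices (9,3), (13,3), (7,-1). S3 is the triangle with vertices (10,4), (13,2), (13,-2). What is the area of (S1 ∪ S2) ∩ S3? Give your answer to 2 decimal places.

1.19

The region (S1 ∪ S2) ∩ S3 is the polygon with vertices (11.5,3), (12.25,2.5), (11.125,1.75), (10.5,3).
By the shoelace formula its area is 1.19.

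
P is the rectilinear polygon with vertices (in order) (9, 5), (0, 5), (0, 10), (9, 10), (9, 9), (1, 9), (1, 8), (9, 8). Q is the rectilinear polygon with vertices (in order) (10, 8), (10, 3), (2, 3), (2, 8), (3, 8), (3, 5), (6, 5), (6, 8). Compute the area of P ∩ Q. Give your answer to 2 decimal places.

12.00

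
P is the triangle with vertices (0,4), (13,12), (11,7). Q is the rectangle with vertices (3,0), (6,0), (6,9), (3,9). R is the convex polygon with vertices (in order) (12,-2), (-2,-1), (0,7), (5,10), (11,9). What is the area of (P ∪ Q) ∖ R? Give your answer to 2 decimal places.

|P ∪ Q| = 46.8741.
|(P ∪ Q) ∩ R| = 41.2184.
|(P ∪ Q) ∖ R| = 46.8741 − 41.2184 = 5.66.

5.66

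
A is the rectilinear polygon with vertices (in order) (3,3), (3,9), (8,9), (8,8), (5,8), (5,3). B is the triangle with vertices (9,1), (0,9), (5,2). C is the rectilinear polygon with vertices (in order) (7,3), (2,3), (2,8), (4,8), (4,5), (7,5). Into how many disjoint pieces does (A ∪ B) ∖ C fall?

3

(A ∪ B) ∖ C splits into 3 disjoint pieces (area 1.0222, area 8, area 4.1071).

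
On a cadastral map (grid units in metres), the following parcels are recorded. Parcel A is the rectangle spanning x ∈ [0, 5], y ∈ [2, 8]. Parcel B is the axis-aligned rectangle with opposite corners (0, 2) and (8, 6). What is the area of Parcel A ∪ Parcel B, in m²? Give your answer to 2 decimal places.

By inclusion–exclusion:
Individual areas: |Parcel A| = 30, |Parcel B| = 32.
|Parcel A∩Parcel B|: x∈[0,5], y∈[2,6] → 5·4 = 20.
|Parcel A ∪ Parcel B| = 62 − 20 = 42.00.

42.00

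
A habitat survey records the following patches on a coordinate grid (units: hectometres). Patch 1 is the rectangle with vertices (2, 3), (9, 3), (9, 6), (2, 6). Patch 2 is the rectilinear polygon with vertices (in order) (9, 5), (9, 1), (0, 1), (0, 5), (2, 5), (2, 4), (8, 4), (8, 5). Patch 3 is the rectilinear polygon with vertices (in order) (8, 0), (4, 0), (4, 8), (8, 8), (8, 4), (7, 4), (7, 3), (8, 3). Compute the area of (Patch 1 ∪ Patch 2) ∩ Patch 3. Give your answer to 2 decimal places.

The region (Patch 1 ∪ Patch 2) ∩ Patch 3 is the polygon with vertices (4,1), (4,6), (8,6), (8,4), (7,4), (7,3), (8,3), (8,1).
By the shoelace formula its area is 19.00.

19.00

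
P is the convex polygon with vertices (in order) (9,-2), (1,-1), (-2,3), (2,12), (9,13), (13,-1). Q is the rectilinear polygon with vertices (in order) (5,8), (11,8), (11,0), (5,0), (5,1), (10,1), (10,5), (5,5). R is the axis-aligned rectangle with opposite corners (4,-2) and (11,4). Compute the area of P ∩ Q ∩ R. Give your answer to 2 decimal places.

The intersection is the polygon with vertices (11,0), (5,0), (5,1), (10,1), (10,4), (11,4).
By the shoelace formula its area is 9.00.

9.00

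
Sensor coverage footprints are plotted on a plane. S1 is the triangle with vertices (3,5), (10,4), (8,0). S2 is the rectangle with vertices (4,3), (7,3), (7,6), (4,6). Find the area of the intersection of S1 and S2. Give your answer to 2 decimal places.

The intersection is the polygon with vertices (7,4.429), (7,3), (5,3), (4,4), (4,4.857).
By the shoelace formula its area is 4.43.

4.43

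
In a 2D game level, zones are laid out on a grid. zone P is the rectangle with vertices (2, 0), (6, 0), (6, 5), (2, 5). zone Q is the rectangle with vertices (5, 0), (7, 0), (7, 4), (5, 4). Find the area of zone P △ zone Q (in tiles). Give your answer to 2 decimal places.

20.00

|zone P∩zone Q|: x∈[5,6], y∈[0,4] → 1·4 = 4.
|zone P △ zone Q| = |zone P| + |zone Q| − 2·|zone P∩zone Q| = 20 + 8 − 8 = 20.00.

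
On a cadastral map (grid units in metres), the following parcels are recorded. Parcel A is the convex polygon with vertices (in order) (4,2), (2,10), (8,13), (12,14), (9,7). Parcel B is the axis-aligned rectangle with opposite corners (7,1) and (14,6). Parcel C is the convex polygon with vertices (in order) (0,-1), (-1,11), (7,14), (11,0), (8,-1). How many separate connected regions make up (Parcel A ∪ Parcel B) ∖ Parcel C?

2

(Parcel A ∪ Parcel B) ∖ Parcel C splits into 2 disjoint pieces (area 14.5312, area 20).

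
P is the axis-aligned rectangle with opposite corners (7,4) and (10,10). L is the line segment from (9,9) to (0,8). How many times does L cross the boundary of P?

1

The segment meets the boundary at (7,8.778).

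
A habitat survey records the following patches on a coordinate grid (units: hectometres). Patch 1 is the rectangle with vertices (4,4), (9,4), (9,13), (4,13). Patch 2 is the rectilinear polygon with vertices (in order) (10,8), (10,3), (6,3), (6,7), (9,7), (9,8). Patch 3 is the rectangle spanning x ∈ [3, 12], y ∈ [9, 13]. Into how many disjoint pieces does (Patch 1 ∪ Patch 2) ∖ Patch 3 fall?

1

(Patch 1 ∪ Patch 2) ∖ Patch 3 is a single connected region.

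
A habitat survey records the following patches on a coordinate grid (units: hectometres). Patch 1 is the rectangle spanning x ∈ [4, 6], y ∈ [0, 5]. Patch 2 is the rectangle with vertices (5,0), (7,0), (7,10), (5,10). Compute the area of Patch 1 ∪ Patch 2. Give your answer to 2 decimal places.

By inclusion–exclusion:
Individual areas: |Patch 1| = 10, |Patch 2| = 20.
|Patch 1∩Patch 2|: x∈[5,6], y∈[0,5] → 1·5 = 5.
|Patch 1 ∪ Patch 2| = 30 − 5 = 25.00.

25.00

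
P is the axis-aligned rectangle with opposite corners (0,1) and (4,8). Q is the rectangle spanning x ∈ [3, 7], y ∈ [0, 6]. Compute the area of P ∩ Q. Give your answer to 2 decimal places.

|P∩Q|: x∈[3,4], y∈[1,6] → 1·5 = 5.

5.00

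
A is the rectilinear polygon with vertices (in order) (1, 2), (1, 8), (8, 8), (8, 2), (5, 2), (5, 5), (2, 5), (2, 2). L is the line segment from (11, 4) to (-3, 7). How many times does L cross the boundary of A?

The segment meets the boundary at (1,6.143), (8,4.643).

2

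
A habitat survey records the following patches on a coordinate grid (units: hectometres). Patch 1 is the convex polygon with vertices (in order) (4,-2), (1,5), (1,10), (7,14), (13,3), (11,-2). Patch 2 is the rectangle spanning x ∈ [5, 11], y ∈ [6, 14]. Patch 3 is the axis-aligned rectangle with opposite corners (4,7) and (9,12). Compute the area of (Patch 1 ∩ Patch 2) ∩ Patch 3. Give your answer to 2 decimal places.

The region (Patch 1 ∩ Patch 2) ∩ Patch 3 is the polygon with vertices (9,10.333), (9,7), (5,7), (5,12), (8.091,12).
By the shoelace formula its area is 19.24.

19.24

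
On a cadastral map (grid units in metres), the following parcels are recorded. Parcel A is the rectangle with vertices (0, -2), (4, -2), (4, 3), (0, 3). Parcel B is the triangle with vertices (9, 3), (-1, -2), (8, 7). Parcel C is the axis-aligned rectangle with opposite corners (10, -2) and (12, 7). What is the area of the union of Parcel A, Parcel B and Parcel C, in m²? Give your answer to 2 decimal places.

54.50

By inclusion–exclusion:
Individual areas: |Parcel A| = 20, |Parcel B| = 22.5, |Parcel C| = 18.
|Parcel A∩Parcel B| = 6.
|Parcel A∩Parcel C| = 0 (no overlap).
|Parcel B∩Parcel C| = 0.
|Parcel A∩Parcel B∩Parcel C| = 0.
|Parcel A ∪ Parcel B ∪ Parcel C| = 60.5 − 6 + 0 = 54.50.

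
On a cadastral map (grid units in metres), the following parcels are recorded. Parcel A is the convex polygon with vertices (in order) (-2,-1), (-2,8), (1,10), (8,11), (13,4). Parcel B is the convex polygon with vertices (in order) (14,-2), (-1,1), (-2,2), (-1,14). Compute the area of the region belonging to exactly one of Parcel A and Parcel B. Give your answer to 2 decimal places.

77.85

|Parcel A| = 115.5, |Parcel B| = 104, |Parcel A∩Parcel B| = 70.8259.
|Parcel A △ Parcel B| = |Parcel A| + |Parcel B| − 2·|Parcel A∩Parcel B| = 115.5 + 104 − 141.6518 = 77.85.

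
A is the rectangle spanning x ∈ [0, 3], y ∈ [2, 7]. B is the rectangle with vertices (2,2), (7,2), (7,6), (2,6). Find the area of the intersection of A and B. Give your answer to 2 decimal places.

4.00

|A∩B|: x∈[2,3], y∈[2,6] → 1·4 = 4.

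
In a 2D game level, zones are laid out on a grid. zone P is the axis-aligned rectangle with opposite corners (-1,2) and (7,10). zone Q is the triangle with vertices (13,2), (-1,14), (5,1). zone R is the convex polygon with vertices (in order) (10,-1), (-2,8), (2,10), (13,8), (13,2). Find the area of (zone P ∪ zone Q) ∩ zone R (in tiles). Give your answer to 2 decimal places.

59.16

The region (zone P ∪ zone Q) ∩ zone R is the polygon with vertices (7,7.143), (13,2), (7,1.25), (-1,7.25), (-1,8.5), (2,10), (7,9.091).
By the shoelace formula its area is 59.16.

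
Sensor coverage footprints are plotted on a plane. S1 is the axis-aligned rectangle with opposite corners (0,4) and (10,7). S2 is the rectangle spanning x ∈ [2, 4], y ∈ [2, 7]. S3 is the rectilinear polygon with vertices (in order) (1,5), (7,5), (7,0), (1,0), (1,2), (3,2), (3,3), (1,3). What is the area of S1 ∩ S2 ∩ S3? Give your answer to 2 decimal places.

2.00

The intersection is the polygon with vertices (4,4), (2,4), (2,5), (4,5).
By the shoelace formula its area is 2.00.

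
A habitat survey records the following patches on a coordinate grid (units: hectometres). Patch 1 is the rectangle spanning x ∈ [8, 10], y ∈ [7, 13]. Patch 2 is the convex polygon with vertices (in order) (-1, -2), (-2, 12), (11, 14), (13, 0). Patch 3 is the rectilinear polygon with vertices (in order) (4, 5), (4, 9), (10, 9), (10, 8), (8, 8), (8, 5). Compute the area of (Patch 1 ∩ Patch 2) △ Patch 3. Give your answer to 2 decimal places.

26.00

|Patch 1 ∩ Patch 2| = 12.
|(Patch 1 ∩ Patch 2) ∩ Patch 3| = 2.
|(Patch 1 ∩ Patch 2) △ Patch 3| = 12 + 18 − 4 = 26.00.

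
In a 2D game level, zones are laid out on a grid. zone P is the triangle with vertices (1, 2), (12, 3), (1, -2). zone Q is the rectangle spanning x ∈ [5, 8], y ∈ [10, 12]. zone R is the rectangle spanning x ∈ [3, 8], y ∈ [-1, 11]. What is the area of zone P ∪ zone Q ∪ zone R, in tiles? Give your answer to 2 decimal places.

73.19

By inclusion–exclusion:
Individual areas: |zone P| = 22, |zone Q| = 6, |zone R| = 60.
|zone P∩zone Q| = 0.
|zone P∩zone R| = 11.8091.
|zone Q∩zone R|: x∈[5,8], y∈[10,11] → 3·1 = 3.
|zone P∩zone Q∩zone R| = 0.
|zone P ∪ zone Q ∪ zone R| = 88 − 14.8091 + 0 = 73.19.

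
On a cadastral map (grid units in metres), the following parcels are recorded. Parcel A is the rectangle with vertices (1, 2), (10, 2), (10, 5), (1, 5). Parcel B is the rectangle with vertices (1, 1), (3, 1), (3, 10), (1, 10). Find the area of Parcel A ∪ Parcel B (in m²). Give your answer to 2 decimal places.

39.00

By inclusion–exclusion:
Individual areas: |Parcel A| = 27, |Parcel B| = 18.
|Parcel A∩Parcel B|: x∈[1,3], y∈[2,5] → 2·3 = 6.
|Parcel A ∪ Parcel B| = 45 − 6 = 39.00.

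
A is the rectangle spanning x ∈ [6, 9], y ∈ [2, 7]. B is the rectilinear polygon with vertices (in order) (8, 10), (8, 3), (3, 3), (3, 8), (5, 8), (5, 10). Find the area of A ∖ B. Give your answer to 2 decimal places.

7.00

|A| = 15, |A∩B| = 8.
|A ∖ B| = |A| − |A∩B| = 15 − 8 = 7.00.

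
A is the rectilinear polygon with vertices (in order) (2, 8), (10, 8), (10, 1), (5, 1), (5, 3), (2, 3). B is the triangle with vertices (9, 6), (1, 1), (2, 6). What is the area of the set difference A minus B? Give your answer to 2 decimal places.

36.20

|A| = 50, |A∩B| = 13.8.
|A ∖ B| = |A| − |A∩B| = 50 − 13.8 = 36.20.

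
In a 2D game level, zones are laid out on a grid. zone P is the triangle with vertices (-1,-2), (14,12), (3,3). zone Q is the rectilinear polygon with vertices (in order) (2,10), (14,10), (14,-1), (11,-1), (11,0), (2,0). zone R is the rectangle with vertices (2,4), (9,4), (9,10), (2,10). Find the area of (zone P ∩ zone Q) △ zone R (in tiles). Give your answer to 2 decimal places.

43.00

|zone P ∩ zone Q| = 7.7734.
|(zone P ∩ zone Q) ∩ zone R| = 3.386.
|(zone P ∩ zone Q) △ zone R| = 7.7734 + 42 − 6.772 = 43.00.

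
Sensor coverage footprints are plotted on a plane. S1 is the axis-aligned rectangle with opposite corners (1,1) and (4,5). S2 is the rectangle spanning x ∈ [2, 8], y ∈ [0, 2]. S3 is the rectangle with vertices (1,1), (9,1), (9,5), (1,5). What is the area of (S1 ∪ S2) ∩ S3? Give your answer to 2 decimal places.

16.00

The region (S1 ∪ S2) ∩ S3 is the polygon with vertices (1,5), (4,5), (4,2), (8,2), (8,1), (2,1), (1,1).
By the shoelace formula its area is 16.00.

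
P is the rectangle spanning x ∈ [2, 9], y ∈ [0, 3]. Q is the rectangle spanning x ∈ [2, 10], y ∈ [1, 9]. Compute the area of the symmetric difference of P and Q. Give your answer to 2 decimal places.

|P∩Q|: x∈[2,9], y∈[1,3] → 7·2 = 14.
|P △ Q| = |P| + |Q| − 2·|P∩Q| = 21 + 64 − 28 = 57.00.

57.00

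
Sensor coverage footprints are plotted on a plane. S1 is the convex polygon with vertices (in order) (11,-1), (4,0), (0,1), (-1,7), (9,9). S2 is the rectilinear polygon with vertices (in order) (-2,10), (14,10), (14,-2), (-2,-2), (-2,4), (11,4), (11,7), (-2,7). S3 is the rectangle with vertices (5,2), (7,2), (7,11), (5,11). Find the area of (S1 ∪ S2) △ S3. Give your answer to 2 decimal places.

|S1 ∪ S2| = 184.35.
|(S1 ∪ S2) ∩ S3| = 16.
|(S1 ∪ S2) △ S3| = 184.35 + 18 − 32 = 170.35.

170.35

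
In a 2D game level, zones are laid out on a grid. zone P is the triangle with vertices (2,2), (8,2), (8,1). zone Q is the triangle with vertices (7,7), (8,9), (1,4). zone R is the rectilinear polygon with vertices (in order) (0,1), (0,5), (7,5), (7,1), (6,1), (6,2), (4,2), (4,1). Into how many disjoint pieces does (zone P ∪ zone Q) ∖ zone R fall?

(zone P ∪ zone Q) ∖ zone R splits into 3 disjoint pieces (area 1, area 0.9167, area 4.2).

3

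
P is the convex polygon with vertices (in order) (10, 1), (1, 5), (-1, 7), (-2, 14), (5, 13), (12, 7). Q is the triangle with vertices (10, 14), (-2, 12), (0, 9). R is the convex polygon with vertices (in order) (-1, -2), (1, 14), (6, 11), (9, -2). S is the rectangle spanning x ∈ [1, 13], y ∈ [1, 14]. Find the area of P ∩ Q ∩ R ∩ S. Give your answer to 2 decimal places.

7.74

The intersection is the polygon with vertices (5.091,11.546), (1,9.5), (1,12.5), (2.957,12.826).
By the shoelace formula its area is 7.74.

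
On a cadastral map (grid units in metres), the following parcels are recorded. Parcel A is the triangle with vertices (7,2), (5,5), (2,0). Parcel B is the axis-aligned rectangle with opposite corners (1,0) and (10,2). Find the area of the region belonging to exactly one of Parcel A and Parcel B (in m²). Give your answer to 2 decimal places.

|Parcel A| = 9.5, |Parcel B| = 18, |Parcel A∩Parcel B| = 3.8.
|Parcel A △ Parcel B| = |Parcel A| + |Parcel B| − 2·|Parcel A∩Parcel B| = 9.5 + 18 − 7.6 = 19.90.

19.90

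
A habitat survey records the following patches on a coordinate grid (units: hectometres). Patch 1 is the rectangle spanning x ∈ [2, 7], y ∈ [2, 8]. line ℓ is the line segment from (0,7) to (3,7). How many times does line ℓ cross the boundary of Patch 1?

1

The segment meets the boundary at (2,7).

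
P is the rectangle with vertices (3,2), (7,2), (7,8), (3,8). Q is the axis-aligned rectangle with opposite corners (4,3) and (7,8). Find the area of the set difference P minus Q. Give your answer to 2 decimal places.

|P∩Q|: x∈[4,7], y∈[3,8] → 3·5 = 15.
|P| = 24.
|P ∖ Q| = |P| − |P∩Q| = 24 − 15 = 9.00.

9.00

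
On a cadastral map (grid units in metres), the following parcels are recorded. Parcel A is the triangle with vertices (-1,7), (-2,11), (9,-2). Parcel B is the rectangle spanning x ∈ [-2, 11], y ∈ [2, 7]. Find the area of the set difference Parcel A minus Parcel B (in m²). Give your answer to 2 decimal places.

6.89

|Parcel A| = 15.5, |Parcel A∩Parcel B| = 8.6111.
|Parcel A ∖ Parcel B| = |Parcel A| − |Parcel A∩Parcel B| = 15.5 − 8.6111 = 6.89.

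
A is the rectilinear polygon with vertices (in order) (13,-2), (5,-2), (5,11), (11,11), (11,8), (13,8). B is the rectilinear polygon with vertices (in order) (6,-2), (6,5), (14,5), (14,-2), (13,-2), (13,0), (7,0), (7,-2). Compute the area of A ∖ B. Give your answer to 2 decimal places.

61.00

|A| = 98, |A∩B| = 37.
|A ∖ B| = |A| − |A∩B| = 98 − 37 = 61.00.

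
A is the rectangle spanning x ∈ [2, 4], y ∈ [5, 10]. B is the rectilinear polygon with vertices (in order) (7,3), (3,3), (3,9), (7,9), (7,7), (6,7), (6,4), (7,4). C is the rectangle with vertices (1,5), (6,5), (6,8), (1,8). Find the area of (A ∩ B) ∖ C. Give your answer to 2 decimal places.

1.00

|A ∩ B| = 4.
|(A ∩ B) ∩ C| = 3.
|(A ∩ B) ∖ C| = 4 − 3 = 1.00.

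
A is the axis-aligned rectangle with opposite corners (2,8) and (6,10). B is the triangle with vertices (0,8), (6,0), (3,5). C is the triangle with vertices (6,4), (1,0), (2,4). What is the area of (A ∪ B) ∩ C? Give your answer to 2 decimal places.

The region (A ∪ B) ∩ C is the polygon with vertices (4.378,2.703), (4.125,2.5), (3,4), (3.6,4).
By the shoelace formula its area is 0.69.

0.69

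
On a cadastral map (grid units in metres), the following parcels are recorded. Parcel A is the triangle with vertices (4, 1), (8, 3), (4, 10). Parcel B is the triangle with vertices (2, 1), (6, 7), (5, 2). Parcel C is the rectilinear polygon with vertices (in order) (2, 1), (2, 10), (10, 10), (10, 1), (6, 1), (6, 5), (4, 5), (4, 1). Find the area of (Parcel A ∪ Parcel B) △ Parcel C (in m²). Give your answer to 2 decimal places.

|Parcel A ∪ Parcel B| = 20.3533.
|(Parcel A ∪ Parcel B) ∩ Parcel C| = 13.3533.
|(Parcel A ∪ Parcel B) △ Parcel C| = 20.3533 + 64 − 26.7066 = 57.65.

57.65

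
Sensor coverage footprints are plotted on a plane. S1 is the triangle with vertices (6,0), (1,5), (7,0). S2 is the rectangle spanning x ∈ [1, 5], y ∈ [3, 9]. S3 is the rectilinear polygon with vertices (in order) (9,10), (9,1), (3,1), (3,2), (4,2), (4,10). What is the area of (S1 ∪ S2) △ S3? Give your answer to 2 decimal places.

|S1 ∪ S2| = 26.1.
|(S1 ∪ S2) ∩ S3| = 6.85.
|(S1 ∪ S2) △ S3| = 26.1 + 46 − 13.7 = 58.40.

58.40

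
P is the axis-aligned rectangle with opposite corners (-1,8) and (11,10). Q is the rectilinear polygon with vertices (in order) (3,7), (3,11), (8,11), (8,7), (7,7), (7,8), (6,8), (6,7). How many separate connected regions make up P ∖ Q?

2

P ∖ Q splits into 2 disjoint pieces (area 6, area 8).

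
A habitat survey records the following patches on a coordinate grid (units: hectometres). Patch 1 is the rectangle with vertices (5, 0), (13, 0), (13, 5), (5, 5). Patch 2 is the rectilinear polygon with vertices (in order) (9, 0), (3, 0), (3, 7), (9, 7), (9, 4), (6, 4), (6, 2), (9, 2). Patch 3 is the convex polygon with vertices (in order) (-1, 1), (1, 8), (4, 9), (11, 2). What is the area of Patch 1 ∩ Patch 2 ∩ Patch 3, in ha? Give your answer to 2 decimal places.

6.83

The intersection is the polygon with vertices (8,5), (9,4), (6,4), (6,2), (9,2), (9,1.833), (5,1.5), (5,5).
By the shoelace formula its area is 6.83.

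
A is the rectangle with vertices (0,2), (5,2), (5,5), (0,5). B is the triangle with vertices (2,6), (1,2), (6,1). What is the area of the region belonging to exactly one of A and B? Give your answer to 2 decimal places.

9.80

|A| = 15, |B| = 10.5, |A∩B| = 7.85.
|A △ B| = |A| + |B| − 2·|A∩B| = 15 + 10.5 − 15.7 = 9.80.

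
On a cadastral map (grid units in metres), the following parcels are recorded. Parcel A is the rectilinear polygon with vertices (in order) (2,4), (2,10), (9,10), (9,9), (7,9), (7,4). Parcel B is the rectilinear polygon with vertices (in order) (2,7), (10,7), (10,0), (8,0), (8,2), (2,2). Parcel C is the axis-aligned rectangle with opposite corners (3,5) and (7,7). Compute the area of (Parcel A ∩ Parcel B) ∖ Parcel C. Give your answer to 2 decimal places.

|Parcel A ∩ Parcel B| = 15.
|(Parcel A ∩ Parcel B) ∩ Parcel C| = 8.
|(Parcel A ∩ Parcel B) ∖ Parcel C| = 15 − 8 = 7.00.

7.00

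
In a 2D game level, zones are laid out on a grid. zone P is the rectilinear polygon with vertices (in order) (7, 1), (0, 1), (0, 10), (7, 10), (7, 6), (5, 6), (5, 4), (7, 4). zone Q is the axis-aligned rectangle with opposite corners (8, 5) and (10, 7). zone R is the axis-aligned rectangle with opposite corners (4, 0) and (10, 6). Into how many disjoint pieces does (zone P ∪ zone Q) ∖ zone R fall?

(zone P ∪ zone Q) ∖ zone R splits into 2 disjoint pieces (area 48, area 2).

2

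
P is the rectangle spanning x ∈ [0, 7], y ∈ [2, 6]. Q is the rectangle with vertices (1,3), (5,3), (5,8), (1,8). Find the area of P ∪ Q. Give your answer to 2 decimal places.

36.00

By inclusion–exclusion:
Individual areas: |P| = 28, |Q| = 20.
|P∩Q|: x∈[1,5], y∈[3,6] → 4·3 = 12.
|P ∪ Q| = 48 − 12 = 36.00.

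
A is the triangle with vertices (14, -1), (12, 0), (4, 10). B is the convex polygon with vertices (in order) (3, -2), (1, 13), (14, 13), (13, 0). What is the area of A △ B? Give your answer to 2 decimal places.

156.46

|A| = 6, |B| = 161.5, |A∩B| = 5.5218.
|A △ B| = |A| + |B| − 2·|A∩B| = 6 + 161.5 − 11.0436 = 156.46.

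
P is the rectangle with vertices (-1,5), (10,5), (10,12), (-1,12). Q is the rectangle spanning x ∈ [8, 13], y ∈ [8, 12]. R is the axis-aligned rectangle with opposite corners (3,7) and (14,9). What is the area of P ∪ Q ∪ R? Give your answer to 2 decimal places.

94.00

By inclusion–exclusion:
Individual areas: |P| = 77, |Q| = 20, |R| = 22.
|P∩Q|: x∈[8,10], y∈[8,12] → 2·4 = 8.
|P∩R|: x∈[3,10], y∈[7,9] → 7·2 = 14.
|Q∩R|: x∈[8,13], y∈[8,9] → 5·1 = 5.
|P∩Q∩R| = 2.
|P ∪ Q ∪ R| = 119 − 27 + 2 = 94.00.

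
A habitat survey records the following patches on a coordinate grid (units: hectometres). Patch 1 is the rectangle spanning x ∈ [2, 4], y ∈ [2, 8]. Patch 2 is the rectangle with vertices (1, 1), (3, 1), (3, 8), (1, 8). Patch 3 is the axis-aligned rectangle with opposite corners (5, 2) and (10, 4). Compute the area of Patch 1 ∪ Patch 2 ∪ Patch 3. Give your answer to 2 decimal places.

30.00

By inclusion–exclusion:
Individual areas: |Patch 1| = 12, |Patch 2| = 14, |Patch 3| = 10.
|Patch 1∩Patch 2|: x∈[2,3], y∈[2,8] → 1·6 = 6.
|Patch 1∩Patch 3| = 0 (no overlap).
|Patch 2∩Patch 3| = 0 (no overlap).
|Patch 1∩Patch 2∩Patch 3| = 0.
|Patch 1 ∪ Patch 2 ∪ Patch 3| = 36 − 6 + 0 = 30.00.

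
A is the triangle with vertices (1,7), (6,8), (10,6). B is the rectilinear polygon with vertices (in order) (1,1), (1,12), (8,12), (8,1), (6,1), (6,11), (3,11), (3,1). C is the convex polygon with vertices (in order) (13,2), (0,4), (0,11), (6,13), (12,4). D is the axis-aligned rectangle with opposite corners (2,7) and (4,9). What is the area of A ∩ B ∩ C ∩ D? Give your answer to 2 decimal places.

The intersection is the polygon with vertices (3,7.4), (3,7), (2,7), (2,7.2).
By the shoelace formula its area is 0.30.

0.30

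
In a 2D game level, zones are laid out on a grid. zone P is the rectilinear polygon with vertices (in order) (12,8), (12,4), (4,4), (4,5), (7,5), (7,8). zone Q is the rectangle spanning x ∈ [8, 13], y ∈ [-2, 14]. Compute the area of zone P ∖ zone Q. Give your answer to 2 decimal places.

7.00

|zone P| = 23, |zone P∩zone Q| = 16.
|zone P ∖ zone Q| = |zone P| − |zone P∩zone Q| = 23 − 16 = 7.00.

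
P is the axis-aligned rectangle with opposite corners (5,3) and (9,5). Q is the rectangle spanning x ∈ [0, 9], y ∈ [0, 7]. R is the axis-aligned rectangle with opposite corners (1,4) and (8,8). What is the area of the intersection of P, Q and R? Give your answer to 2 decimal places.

The intersection is the polygon with vertices (5,5), (8,5), (8,4), (5,4).
By the shoelace formula its area is 3.00.

3.00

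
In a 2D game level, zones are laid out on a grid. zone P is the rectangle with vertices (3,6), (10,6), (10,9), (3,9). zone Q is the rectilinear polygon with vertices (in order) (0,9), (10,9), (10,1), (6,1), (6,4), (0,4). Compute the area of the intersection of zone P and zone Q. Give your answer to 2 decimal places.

The intersection is the polygon with vertices (10,6), (3,6), (3,9), (10,9).
By the shoelace formula its area is 21.00.

21.00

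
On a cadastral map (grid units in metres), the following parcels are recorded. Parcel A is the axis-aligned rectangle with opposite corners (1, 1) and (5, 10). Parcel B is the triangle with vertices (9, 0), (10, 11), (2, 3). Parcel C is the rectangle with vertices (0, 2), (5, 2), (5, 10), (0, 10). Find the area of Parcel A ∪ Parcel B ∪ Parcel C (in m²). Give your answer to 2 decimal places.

77.57

By inclusion–exclusion:
Individual areas: |Parcel A| = 36, |Parcel B| = 40, |Parcel C| = 40.
|Parcel A∩Parcel B| = 6.4286.
|Parcel A∩Parcel C|: x∈[1,5], y∈[2,10] → 4·8 = 32.
|Parcel B∩Parcel C| = 6.3333.
|Parcel A∩Parcel B∩Parcel C| = 6.3333.
|Parcel A ∪ Parcel B ∪ Parcel C| = 116 − 44.7619 + 6.3333 = 77.57.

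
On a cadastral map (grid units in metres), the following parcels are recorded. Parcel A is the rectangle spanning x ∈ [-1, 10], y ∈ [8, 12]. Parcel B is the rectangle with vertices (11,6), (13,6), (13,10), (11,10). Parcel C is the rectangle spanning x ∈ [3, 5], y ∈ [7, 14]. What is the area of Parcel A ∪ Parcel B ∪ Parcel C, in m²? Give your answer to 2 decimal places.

58.00

By inclusion–exclusion:
Individual areas: |Parcel A| = 44, |Parcel B| = 8, |Parcel C| = 14.
|Parcel A∩Parcel B| = 0 (no overlap).
|Parcel A∩Parcel C|: x∈[3,5], y∈[8,12] → 2·4 = 8.
|Parcel B∩Parcel C| = 0 (no overlap).
|Parcel A∩Parcel B∩Parcel C| = 0.
|Parcel A ∪ Parcel B ∪ Parcel C| = 66 − 8 + 0 = 58.00.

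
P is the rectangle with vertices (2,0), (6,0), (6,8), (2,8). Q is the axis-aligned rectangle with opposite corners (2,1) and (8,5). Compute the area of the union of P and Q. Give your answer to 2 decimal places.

By inclusion–exclusion:
Individual areas: |P| = 32, |Q| = 24.
|P∩Q|: x∈[2,6], y∈[1,5] → 4·4 = 16.
|P ∪ Q| = 56 − 16 = 40.00.

40.00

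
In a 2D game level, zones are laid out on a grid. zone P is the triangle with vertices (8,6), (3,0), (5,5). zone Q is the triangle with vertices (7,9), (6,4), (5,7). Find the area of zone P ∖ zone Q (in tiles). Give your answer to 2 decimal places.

|zone P| = 6.5, |zone P∩zone Q| = 0.4571.
|zone P ∖ zone Q| = |zone P| − |zone P∩zone Q| = 6.5 − 0.4571 = 6.04.

6.04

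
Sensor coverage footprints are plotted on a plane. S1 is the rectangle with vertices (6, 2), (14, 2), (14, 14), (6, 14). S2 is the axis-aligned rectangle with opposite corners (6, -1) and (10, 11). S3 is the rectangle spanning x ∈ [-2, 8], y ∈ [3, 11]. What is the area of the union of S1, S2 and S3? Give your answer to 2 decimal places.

172.00

By inclusion–exclusion:
Individual areas: |S1| = 96, |S2| = 48, |S3| = 80.
|S1∩S2|: x∈[6,10], y∈[2,11] → 4·9 = 36.
|S1∩S3|: x∈[6,8], y∈[3,11] → 2·8 = 16.
|S2∩S3|: x∈[6,8], y∈[3,11] → 2·8 = 16.
|S1∩S2∩S3| = 16.
|S1 ∪ S2 ∪ S3| = 224 − 68 + 16 = 172.00.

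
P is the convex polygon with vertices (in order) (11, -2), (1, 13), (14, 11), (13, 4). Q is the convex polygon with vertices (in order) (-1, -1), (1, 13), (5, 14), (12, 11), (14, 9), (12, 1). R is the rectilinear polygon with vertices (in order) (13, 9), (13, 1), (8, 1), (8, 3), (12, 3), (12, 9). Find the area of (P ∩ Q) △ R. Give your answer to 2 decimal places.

|P ∩ Q| = 84.7312.
|(P ∩ Q) ∩ R| = 13.25.
|(P ∩ Q) △ R| = 84.7312 + 16 − 26.5 = 74.23.

74.23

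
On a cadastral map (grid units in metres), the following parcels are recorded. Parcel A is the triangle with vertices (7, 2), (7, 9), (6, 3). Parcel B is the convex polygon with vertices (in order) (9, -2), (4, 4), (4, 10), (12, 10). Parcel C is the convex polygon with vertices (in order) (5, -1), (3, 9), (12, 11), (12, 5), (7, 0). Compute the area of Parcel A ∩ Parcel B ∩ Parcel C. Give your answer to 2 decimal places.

3.50

The intersection is the polygon with vertices (7,9), (7,2), (6,3).
By the shoelace formula its area is 3.50.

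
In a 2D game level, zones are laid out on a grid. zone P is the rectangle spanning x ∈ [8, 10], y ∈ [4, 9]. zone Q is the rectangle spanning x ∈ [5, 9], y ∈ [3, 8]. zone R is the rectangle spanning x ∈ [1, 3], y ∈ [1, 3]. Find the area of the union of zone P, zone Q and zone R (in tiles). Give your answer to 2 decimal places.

30.00

By inclusion–exclusion:
Individual areas: |zone P| = 10, |zone Q| = 20, |zone R| = 4.
|zone P∩zone Q|: x∈[8,9], y∈[4,8] → 1·4 = 4.
|zone P∩zone R| = 0 (no overlap).
|zone Q∩zone R| = 0 (no overlap).
|zone P∩zone Q∩zone R| = 0.
|zone P ∪ zone Q ∪ zone R| = 34 − 4 + 0 = 30.00.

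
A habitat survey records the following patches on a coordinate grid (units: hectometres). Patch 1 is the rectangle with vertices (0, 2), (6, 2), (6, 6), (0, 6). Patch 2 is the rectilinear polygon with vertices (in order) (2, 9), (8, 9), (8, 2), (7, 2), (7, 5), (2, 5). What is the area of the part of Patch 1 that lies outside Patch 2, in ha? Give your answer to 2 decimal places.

|Patch 1| = 24, |Patch 1∩Patch 2| = 4.
|Patch 1 ∖ Patch 2| = |Patch 1| − |Patch 1∩Patch 2| = 24 − 4 = 20.00.

20.00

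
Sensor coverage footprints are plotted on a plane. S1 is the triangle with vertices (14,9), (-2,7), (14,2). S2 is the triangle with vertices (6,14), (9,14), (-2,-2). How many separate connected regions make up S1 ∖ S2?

2

S1 ∖ S2 splits into 2 disjoint pieces (area 48.4581, area 4.0865).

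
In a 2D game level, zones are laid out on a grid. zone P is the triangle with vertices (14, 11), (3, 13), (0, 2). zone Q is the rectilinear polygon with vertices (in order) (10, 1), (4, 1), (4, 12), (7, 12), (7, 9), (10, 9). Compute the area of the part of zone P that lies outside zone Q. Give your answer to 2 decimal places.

39.50

|zone P| = 63.5, |zone P∩zone Q| = 24.
|zone P ∖ zone Q| = |zone P| − |zone P∩zone Q| = 63.5 − 24 = 39.50.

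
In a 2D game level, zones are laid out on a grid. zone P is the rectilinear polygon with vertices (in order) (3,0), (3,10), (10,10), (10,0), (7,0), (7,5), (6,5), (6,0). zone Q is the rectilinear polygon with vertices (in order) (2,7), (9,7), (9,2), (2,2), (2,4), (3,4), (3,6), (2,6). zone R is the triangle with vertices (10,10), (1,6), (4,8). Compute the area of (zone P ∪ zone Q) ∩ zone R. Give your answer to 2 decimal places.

The region (zone P ∪ zone Q) ∩ zone R is the polygon with vertices (2,6.667), (2.5,7), (3,7), (3,7.333), (4,8), (10,10), (2,6.444).
By the shoelace formula its area is 2.81.

2.81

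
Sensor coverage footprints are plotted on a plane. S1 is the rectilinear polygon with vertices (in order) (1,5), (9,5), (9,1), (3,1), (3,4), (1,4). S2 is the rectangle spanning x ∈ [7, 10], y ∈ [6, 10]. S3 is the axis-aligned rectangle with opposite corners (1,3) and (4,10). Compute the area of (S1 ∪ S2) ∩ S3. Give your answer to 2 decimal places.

The region (S1 ∪ S2) ∩ S3 is the polygon with vertices (4,5), (4,3), (3,3), (3,4), (1,4), (1,5).
By the shoelace formula its area is 4.00.

4.00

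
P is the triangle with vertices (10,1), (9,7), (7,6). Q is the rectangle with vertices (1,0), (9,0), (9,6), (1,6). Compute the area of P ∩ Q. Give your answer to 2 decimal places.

The intersection is the polygon with vertices (7,6), (9,6), (9,2.667).
By the shoelace formula its area is 3.33.

3.33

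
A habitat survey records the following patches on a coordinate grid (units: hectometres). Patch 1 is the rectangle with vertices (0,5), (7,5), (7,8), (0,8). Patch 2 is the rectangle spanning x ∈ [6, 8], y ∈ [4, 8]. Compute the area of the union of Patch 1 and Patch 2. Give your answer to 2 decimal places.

26.00

By inclusion–exclusion:
Individual areas: |Patch 1| = 21, |Patch 2| = 8.
|Patch 1∩Patch 2|: x∈[6,7], y∈[5,8] → 1·3 = 3.
|Patch 1 ∪ Patch 2| = 29 − 3 = 26.00.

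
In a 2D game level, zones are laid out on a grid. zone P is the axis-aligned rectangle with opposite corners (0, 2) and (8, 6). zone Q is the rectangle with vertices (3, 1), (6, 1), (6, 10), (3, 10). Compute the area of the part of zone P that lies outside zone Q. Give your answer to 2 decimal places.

20.00

|zone P∩zone Q|: x∈[3,6], y∈[2,6] → 3·4 = 12.
|zone P| = 32.
|zone P ∖ zone Q| = |zone P| − |zone P∩zone Q| = 32 − 12 = 20.00.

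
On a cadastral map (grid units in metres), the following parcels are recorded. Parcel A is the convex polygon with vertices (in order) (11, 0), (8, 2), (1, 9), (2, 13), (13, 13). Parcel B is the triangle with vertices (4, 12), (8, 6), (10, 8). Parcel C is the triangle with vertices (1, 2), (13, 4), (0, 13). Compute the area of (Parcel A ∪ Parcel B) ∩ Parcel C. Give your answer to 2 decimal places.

38.92

The region (Parcel A ∪ Parcel B) ∩ Parcel C is the polygon with vertices (1,9), (1.705,11.82), (11.749,4.866), (11.579,3.763), (7,3).
By the shoelace formula its area is 38.92.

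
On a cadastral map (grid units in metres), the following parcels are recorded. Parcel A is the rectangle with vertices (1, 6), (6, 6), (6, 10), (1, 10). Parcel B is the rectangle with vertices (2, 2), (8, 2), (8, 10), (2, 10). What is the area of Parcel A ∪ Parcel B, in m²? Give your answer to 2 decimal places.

52.00

By inclusion–exclusion:
Individual areas: |Parcel A| = 20, |Parcel B| = 48.
|Parcel A∩Parcel B|: x∈[2,6], y∈[6,10] → 4·4 = 16.
|Parcel A ∪ Parcel B| = 68 − 16 = 52.00.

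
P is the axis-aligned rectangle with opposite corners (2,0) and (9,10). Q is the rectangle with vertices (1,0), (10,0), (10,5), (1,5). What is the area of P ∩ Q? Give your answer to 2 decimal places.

35.00

|P∩Q|: x∈[2,9], y∈[0,5] → 7·5 = 35.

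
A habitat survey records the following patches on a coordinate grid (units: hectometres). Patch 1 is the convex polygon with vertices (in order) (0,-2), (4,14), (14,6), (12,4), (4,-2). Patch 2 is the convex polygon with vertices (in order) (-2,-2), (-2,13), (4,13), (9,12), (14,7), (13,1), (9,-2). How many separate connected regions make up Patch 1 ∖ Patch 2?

Patch 1 ∖ Patch 2 splits into 2 disjoint pieces (area 0.9583, area 0.0265).

2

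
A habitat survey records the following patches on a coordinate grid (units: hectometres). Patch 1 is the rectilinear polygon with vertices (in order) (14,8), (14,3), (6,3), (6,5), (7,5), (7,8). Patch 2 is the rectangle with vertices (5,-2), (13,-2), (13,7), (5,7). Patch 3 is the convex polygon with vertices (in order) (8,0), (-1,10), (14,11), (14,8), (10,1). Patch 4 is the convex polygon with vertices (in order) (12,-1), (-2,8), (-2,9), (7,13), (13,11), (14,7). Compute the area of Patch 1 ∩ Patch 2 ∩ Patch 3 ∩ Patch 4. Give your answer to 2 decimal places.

The intersection is the polygon with vertices (7,5), (7,7), (13,7), (13,6.25), (11.143,3), (6,3), (6,5).
By the shoelace formula its area is 22.98.

22.98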